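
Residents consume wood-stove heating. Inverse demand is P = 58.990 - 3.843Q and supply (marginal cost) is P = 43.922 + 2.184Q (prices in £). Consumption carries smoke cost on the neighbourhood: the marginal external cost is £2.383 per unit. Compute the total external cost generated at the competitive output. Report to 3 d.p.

Market equilibrium (private): 43.922 + 2.184Q = 58.990 - 3.843Q → Q_m = 2.5001.
Total external cost = MEC × Q_m = 2.383 × 2.5001 = 5.9577.

£5.958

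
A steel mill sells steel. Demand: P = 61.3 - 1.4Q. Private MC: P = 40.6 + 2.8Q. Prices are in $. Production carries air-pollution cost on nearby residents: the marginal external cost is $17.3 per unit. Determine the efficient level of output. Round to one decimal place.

Q* = 0.8

Social marginal cost = private MC + MEC = 57.9 + 2.8Q.
Set SMC = demand: 57.9 + 2.8Q = 61.3 - 1.4Q → Q* = 0.8095.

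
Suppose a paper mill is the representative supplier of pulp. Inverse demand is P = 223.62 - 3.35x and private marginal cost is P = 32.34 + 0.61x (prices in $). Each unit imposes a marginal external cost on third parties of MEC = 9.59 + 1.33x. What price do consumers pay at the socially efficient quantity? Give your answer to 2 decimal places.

P = $108.56

Social marginal cost = private MC + MEC = 41.93 + 1.94x.
Set SMC = demand: 41.93 + 1.94x = 223.62 - 3.35x → x* = 34.3459.
Consumer price on the demand curve at x*: 223.62 − 3.35×34.3459 = 108.5612.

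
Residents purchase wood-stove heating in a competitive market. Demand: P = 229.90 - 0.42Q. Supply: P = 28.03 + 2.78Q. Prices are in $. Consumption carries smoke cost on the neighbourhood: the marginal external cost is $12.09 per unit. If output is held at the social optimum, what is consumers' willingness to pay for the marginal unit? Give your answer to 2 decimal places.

Social marginal benefit = demand − MEC = 217.81 - 0.42Q.
Set SMB = MC: 217.81 - 0.42Q = 28.03 + 2.78Q → Q* = 59.3063.
Consumer price on the demand curve at Q*: 229.90 − 0.42×59.3063 = 204.9914.

P = $204.99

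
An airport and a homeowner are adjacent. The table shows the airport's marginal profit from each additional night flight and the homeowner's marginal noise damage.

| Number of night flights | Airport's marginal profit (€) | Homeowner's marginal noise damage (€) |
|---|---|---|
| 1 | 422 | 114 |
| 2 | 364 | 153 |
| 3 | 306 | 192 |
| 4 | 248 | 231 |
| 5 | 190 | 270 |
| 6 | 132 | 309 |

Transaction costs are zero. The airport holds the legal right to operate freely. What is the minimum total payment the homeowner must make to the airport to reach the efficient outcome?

Left alone the airport would choose level 6 (marginal profit stays positive).
Efficient level: k* = 4 (marginal profit ≥ marginal noise damage through 4).
The homeowner must at least cover the airport's forgone profit from cutting 6→4: 190 + 132 = 322.

€322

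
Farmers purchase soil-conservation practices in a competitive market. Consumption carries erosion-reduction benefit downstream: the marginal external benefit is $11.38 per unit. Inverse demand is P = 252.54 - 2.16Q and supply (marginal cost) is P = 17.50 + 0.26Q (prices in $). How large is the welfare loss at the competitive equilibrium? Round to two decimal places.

DWL = $26.76

Market equilibrium (private): 17.50 + 0.26Q = 252.54 - 2.16Q → Q_m = 97.1240.
Social marginal benefit = demand + MEB = 263.92 - 2.16Q.
Set SMB = MC: 263.92 - 2.16Q = 17.50 + 0.26Q → Q* = 101.8264.
The welfare-loss triangle has base |Q_m − Q*| and height MEB(Q_m) (the vertical gap between SMB and MC is zero at Q* and MEB at Q_m).
DWL = ½ × 4.7024 × 11.3800 = 26.7567.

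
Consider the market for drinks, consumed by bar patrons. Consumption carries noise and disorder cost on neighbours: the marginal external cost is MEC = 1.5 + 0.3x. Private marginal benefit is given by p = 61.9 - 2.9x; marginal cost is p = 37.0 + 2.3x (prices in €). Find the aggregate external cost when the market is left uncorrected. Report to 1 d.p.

Market equilibrium (private): 37.0 + 2.3x = 61.9 - 2.9x → x_m = 4.7885.
Total external cost = ∫₀^{x_m} (1.5 + 0.3x) dx = 1.5×4.7885 + ½×0.3×4.7885² = 10.6222.

€10.6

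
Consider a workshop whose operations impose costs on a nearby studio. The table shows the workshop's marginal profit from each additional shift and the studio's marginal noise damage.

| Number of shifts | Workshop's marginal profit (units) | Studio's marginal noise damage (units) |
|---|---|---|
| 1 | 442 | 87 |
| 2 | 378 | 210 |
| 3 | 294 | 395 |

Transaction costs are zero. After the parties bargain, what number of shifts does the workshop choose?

2

Bargaining reaches the level where marginal profit last exceeds marginal noise damage.
That holds through level 2 (378 ≥ 210) but not at 3 (294 < 395).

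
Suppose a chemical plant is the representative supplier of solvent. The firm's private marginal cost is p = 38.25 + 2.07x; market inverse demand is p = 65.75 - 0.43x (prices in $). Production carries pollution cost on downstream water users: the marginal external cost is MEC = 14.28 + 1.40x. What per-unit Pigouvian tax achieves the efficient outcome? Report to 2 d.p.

tax = $19.03 per unit

Social marginal cost = private MC + MEC = 52.53 + 3.47x.
Set SMC = demand: 52.53 + 3.47x = 65.75 - 0.43x → x* = 3.3897.
The Pigouvian tax equals MEC at x*: 14.28 + 1.40×3.3897 = 19.0256.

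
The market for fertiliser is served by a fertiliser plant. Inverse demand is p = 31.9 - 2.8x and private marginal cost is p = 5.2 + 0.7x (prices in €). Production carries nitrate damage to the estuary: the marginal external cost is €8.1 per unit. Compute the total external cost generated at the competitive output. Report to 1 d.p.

Market equilibrium (private): 5.2 + 0.7x = 31.9 - 2.8x → x_m = 7.6286.
Total external cost = MEC × x_m = 8.1 × 7.6286 = 61.7917.

€61.8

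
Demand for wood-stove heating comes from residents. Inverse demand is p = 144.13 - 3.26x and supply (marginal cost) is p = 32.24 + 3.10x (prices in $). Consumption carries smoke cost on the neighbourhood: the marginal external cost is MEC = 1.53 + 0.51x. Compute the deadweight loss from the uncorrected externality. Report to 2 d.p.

Market equilibrium (private): 32.24 + 3.10x = 144.13 - 3.26x → x_m = 17.5928.
Social marginal benefit = demand − MEC = 142.60 - 3.77x.
Set SMB = MC: 142.60 - 3.77x = 32.24 + 3.10x → x* = 16.0640.
The welfare-loss triangle has base |x_m − x*| and height MEC(x_m) (the vertical gap between SMB and MC is zero at x* and MEC at x_m).
DWL = ½ × 1.5288 × 10.5023 = 8.0280.

DWL = $8.03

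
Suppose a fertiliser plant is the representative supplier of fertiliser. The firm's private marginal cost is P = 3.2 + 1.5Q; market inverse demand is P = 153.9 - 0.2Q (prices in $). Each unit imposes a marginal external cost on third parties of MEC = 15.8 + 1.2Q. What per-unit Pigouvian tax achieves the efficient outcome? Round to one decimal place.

Social marginal cost = private MC + MEC = 19.0 + 2.7Q.
Set SMC = demand: 19.0 + 2.7Q = 153.9 - 0.2Q → Q* = 46.5172.
The Pigouvian tax equals MEC at Q*: 15.8 + 1.2×46.5172 = 71.6206.

tax = $71.6 per unit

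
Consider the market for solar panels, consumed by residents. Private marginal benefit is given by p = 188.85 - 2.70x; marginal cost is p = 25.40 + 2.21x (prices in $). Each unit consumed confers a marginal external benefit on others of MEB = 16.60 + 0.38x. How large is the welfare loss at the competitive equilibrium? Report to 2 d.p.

DWL = $94.43

Market equilibrium (private): 25.40 + 2.21x = 188.85 - 2.70x → x_m = 33.2892.
Social marginal benefit = demand + MEB = 205.45 - 2.32x.
Set SMB = MC: 205.45 - 2.32x = 25.40 + 2.21x → x* = 39.7461.
Height of the DWL triangle at x_m is SMB(x_m) − MC(x_m) = MEB(x_m) = 29.2499.
DWL = ½ × 6.4569 × 29.2499 = 94.4318.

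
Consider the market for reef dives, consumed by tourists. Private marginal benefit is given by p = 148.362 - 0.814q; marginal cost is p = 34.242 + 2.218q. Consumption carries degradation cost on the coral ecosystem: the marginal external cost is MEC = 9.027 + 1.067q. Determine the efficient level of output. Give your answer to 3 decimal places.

Social marginal benefit = demand − MEC = 139.335 - 1.881q.
Set SMB = MC: 139.335 - 1.881q = 34.242 + 2.218q → q* = 25.6387.

q* = 25.639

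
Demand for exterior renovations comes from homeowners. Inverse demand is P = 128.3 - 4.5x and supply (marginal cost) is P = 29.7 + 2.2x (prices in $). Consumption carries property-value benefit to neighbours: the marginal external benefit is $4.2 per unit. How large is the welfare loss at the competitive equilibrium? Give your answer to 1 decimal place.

Market equilibrium (private): 29.7 + 2.2x = 128.3 - 4.5x → x_m = 14.7164.
Social marginal benefit = demand + MEB = 132.5 - 4.5x.
Set SMB = MC: 132.5 - 4.5x = 29.7 + 2.2x → x* = 15.3433.
Between x* and x_m the wedge SMB − MC runs linearly from 0 to MEB(x_m), so the loss is a triangle.
DWL = ½ × 0.6269 × 4.2000 = 1.3165.

DWL = $1.3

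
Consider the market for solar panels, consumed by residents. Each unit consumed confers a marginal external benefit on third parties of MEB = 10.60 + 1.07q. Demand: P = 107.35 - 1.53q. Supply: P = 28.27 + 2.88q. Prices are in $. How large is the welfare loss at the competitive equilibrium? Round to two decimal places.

Market equilibrium (private): 28.27 + 2.88q = 107.35 - 1.53q → q_m = 17.9320.
Social marginal benefit = demand + MEB = 117.95 - 0.46q.
Set SMB = MC: 117.95 - 0.46q = 28.27 + 2.88q → q* = 26.8503.
The loss is the area between SMB and MC from q* to q_m; with linear curves that's a triangle of height MEB(q_m).
DWL = ½ × 8.9183 × 29.7872 = 132.8256.

DWL = $132.83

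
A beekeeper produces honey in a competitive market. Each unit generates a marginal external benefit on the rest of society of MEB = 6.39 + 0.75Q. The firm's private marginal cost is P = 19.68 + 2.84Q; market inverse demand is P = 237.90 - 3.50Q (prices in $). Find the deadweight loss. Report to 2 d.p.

Market equilibrium (private): 19.68 + 2.84Q = 237.90 - 3.50Q → Q_m = 34.4196.
Social marginal cost = private MC − MEB = 13.29 + 2.09Q.
Set SMC = demand: 13.29 + 2.09Q = 237.90 - 3.50Q → Q* = 40.1807.
Height of the DWL triangle at Q_m is demand(Q_m) − SMC(Q_m) = MEB(Q_m) = 32.2047.
DWL = ½ × 5.7611 × 32.2047 = 92.7672.

DWL = $92.77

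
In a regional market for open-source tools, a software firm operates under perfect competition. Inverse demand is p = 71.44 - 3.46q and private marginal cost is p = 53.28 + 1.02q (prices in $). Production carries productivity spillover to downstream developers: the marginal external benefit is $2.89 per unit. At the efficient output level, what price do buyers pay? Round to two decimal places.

P = $55.18

Social marginal cost = private MC − MEB = 50.39 + 1.02q.
Set SMC = demand: 50.39 + 1.02q = 71.44 - 3.46q → q* = 4.6987.
Consumer price on the demand curve at q*: 71.44 − 3.46×4.6987 = 55.1825.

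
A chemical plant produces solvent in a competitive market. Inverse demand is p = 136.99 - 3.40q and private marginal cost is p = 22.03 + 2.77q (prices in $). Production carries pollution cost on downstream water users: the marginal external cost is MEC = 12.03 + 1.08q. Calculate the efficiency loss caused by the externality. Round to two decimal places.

Market equilibrium (private): 22.03 + 2.77q = 136.99 - 3.40q → q_m = 18.6321.
Social marginal cost = private MC + MEC = 34.06 + 3.85q.
Set SMC = demand: 34.06 + 3.85q = 136.99 - 3.40q → q* = 14.1972.
The loss is the area between SMC and demand from q* to q_m; with linear curves that's a triangle of height MEC(q_m).
DWL = ½ × 4.4349 × 32.1527 = 71.2970.

DWL = $71.30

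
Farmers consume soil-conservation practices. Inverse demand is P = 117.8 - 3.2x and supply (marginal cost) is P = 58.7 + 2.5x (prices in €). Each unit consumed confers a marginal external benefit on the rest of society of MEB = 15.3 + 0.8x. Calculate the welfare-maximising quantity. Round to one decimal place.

x* = 15.2

Social marginal benefit = demand + MEB = 133.1 - 2.4x.
Set SMB = MC: 133.1 - 2.4x = 58.7 + 2.5x → x* = 15.1837.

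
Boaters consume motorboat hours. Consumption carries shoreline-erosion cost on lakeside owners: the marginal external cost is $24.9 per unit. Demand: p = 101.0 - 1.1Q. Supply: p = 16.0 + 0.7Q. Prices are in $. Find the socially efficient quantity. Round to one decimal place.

Q* = 33.4

Social marginal benefit = demand − MEC = 76.1 - 1.1Q.
Set SMB = MC: 76.1 - 1.1Q = 16.0 + 0.7Q → Q* = 33.3889.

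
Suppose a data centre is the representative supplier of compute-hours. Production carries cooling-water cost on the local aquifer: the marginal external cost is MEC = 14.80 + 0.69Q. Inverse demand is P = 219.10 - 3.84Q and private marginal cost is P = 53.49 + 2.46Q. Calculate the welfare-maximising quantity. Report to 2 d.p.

Social marginal cost = private MC + MEC = 68.29 + 3.15Q.
Set SMC = demand: 68.29 + 3.15Q = 219.10 - 3.84Q → Q* = 21.5751.

Q* = 21.58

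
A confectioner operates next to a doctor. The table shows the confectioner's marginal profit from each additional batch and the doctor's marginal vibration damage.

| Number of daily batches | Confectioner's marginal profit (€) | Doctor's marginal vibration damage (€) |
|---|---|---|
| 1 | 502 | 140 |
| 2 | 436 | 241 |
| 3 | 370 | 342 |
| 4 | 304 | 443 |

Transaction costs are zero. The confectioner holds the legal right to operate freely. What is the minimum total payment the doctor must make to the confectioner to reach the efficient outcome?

€304

Left alone the confectioner would choose level 4 (marginal profit stays positive).
Efficient level: k* = 3 (marginal profit ≥ marginal vibration damage through 3).
The doctor must at least cover the confectioner's forgone profit from cutting 4→3: 304 = 304.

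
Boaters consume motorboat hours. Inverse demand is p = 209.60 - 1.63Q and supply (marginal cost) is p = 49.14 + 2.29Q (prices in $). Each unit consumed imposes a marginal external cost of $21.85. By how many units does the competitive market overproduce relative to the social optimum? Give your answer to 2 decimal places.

5.57 units

Market equilibrium (private): 49.14 + 2.29Q = 209.60 - 1.63Q → Q_m = 40.9337.
Social marginal benefit = demand − MEC = 187.75 - 1.63Q.
Set SMB = MC: 187.75 - 1.63Q = 49.14 + 2.29Q → Q* = 35.3597.
Gap = |40.9337 − 35.3597| = 5.5740.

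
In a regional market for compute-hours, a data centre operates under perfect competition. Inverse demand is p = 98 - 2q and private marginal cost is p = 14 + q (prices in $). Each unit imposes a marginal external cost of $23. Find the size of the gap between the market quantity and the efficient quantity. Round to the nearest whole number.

Market equilibrium (private): 14 + q = 98 - 2q → q_m = 28.0000.
Social marginal cost = private MC + MEC = 37 + q.
Set SMC = demand: 37 + q = 98 - 2q → q* = 20.3333.
Gap = |28.0000 − 20.3333| = 7.6667.

8 units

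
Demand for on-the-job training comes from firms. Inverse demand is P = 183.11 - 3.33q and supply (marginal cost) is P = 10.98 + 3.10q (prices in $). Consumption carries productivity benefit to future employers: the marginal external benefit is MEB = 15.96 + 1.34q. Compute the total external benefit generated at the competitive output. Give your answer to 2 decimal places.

$907.38

Market equilibrium (private): 10.98 + 3.10q = 183.11 - 3.33q → q_m = 26.7698.
Total external benefit = ∫₀^{q_m} (15.96 + 1.34q) dq = 15.96×26.7698 + ½×1.34×26.7698² = 907.3829.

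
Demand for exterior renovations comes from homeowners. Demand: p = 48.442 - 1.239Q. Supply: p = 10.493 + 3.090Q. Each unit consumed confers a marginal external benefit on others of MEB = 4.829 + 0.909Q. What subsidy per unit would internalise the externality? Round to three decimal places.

subsidy = 16.199 per unit

Social marginal benefit = demand + MEB = 53.271 - 0.330Q.
Set SMB = MC: 53.271 - 0.330Q = 10.493 + 3.090Q → Q* = 12.5082.
The Pigouvian subsidy equals MEB at Q*: 4.829 + 0.909×12.5082 = 16.1990.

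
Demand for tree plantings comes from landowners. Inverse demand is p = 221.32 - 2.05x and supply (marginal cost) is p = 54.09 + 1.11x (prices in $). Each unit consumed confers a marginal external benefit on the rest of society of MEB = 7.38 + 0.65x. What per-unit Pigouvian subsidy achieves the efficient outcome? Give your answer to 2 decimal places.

subsidy = $52.60 per unit

Social marginal benefit = demand + MEB = 228.70 - 1.40x.
Set SMB = MC: 228.70 - 1.40x = 54.09 + 1.11x → x* = 69.5657.
The Pigouvian subsidy equals MEB at x*: 7.38 + 0.65×69.5657 = 52.5977.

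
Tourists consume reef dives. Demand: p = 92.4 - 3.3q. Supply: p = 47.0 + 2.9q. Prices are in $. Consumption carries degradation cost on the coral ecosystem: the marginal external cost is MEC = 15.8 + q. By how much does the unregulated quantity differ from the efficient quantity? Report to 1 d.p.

3.2 units

Market equilibrium (private): 47.0 + 2.9q = 92.4 - 3.3q → q_m = 7.3226.
Social marginal benefit = demand − MEC = 76.6 - 4.3q.
Set SMB = MC: 76.6 - 4.3q = 47.0 + 2.9q → q* = 4.1111.
Gap = |7.3226 − 4.1111| = 3.2115.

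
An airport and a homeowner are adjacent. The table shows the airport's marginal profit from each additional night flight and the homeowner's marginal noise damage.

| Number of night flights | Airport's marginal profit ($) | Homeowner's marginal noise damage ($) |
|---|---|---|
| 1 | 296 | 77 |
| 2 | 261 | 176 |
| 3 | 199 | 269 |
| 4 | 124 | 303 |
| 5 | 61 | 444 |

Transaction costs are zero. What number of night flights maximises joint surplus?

Bargaining reaches the level where marginal profit last exceeds marginal noise damage.
That holds through level 2 (261 ≥ 176) but not at 3 (199 < 269).

2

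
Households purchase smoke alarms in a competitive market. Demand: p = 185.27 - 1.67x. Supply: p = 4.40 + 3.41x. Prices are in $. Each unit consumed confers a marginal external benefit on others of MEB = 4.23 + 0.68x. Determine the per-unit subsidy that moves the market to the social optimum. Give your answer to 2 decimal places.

subsidy = $32.84 per unit

Social marginal benefit = demand + MEB = 189.50 - 0.99x.
Set SMB = MC: 189.50 - 0.99x = 4.40 + 3.41x → x* = 42.0682.
The Pigouvian subsidy equals MEB at x*: 4.23 + 0.68×42.0682 = 32.8364.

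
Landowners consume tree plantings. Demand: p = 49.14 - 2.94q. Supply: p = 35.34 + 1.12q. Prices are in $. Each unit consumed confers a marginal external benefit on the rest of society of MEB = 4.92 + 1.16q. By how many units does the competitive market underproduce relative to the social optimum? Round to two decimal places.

3.06 units

Market equilibrium (private): 35.34 + 1.12q = 49.14 - 2.94q → q_m = 3.3990.
Social marginal benefit = demand + MEB = 54.06 - 1.78q.
Set SMB = MC: 54.06 - 1.78q = 35.34 + 1.12q → q* = 6.4552.
Gap = |3.3990 − 6.4552| = 3.0562.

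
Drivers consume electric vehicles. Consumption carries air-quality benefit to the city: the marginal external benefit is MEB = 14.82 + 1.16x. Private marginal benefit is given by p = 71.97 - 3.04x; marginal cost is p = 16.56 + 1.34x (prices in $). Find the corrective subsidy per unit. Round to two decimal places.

subsidy = $40.12 per unit

Social marginal benefit = demand + MEB = 86.79 - 1.88x.
Set SMB = MC: 86.79 - 1.88x = 16.56 + 1.34x → x* = 21.8106.
The Pigouvian subsidy equals MEB at x*: 14.82 + 1.16×21.8106 = 40.1203.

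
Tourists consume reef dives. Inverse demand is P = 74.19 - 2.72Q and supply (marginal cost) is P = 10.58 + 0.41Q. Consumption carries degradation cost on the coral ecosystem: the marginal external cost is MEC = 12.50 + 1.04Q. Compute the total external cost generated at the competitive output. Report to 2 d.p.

Market equilibrium (private): 10.58 + 0.41Q = 74.19 - 2.72Q → Q_m = 20.3227.
Total external cost = ∫₀^{Q_m} (12.50 + 1.04Q) dQ = 12.50×20.3227 + ½×1.04×20.3227² = 468.8001.

468.80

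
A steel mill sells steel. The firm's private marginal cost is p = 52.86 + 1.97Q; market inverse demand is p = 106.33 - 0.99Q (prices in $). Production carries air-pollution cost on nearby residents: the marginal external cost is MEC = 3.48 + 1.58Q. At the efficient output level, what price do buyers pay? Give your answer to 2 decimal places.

P = $95.43

Social marginal cost = private MC + MEC = 56.34 + 3.55Q.
Set SMC = demand: 56.34 + 3.55Q = 106.33 - 0.99Q → Q* = 11.0110.
Consumer price on the demand curve at Q*: 106.33 − 0.99×11.0110 = 95.4291.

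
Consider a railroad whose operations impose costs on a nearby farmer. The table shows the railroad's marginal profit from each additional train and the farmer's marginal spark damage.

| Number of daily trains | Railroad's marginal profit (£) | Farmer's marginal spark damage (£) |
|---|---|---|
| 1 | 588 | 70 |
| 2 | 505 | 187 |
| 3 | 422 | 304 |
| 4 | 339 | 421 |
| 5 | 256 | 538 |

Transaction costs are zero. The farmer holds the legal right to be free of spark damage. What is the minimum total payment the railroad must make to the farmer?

£561

Efficient level: marginal profit ≥ marginal spark damage through level 3, so k* = 3.
With the farmer holding the right, the railroad must at least compensate total damage at k*: 70 + 187 + 304 = 561.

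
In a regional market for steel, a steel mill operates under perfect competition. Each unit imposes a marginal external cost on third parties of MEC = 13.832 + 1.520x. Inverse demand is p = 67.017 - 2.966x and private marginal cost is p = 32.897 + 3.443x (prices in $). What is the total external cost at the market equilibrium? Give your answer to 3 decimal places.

Market equilibrium (private): 32.897 + 3.443x = 67.017 - 2.966x → x_m = 5.3238.
Total external cost = ∫₀^{x_m} (13.832 + 1.520x) dx = 13.832×5.3238 + ½×1.520×5.3238² = 95.1794.

$95.179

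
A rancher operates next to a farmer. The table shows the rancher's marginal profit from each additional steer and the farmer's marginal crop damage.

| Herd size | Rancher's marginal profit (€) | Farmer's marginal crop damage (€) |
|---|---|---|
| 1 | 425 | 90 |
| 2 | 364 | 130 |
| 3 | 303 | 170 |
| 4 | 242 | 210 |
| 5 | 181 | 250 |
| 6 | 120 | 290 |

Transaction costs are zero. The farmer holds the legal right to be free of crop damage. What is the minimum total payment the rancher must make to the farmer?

Efficient level: marginal profit ≥ marginal crop damage through level 4, so k* = 4.
With the farmer holding the right, the rancher must at least compensate total damage at k*: 90 + 130 + 170 + 210 = 600.

€600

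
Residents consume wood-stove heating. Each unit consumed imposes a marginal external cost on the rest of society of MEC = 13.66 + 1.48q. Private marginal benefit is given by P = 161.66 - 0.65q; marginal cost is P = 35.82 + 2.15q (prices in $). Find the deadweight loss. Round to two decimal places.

DWL = $750.95

Market equilibrium (private): 35.82 + 2.15q = 161.66 - 0.65q → q_m = 44.9429.
Social marginal benefit = demand − MEC = 148.00 - 2.13q.
Set SMB = MC: 148.00 - 2.13q = 35.82 + 2.15q → q* = 26.2103.
The loss is the area between SMB and MC from q* to q_m; with linear curves that's a triangle of height MEC(q_m).
DWL = ½ × 18.7326 × 80.1754 = 750.9468.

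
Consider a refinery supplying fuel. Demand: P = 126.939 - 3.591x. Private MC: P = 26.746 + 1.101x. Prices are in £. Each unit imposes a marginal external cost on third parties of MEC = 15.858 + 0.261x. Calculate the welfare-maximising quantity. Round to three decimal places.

Social marginal cost = private MC + MEC = 42.604 + 1.362x.
Set SMC = demand: 42.604 + 1.362x = 126.939 - 3.591x → x* = 17.0271.

x* = 17.027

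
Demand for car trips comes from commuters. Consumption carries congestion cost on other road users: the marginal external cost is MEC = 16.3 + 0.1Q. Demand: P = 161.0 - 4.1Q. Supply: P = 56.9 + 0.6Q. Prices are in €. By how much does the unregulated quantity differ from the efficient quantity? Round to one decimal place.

Market equilibrium (private): 56.9 + 0.6Q = 161.0 - 4.1Q → Q_m = 22.1489.
Social marginal benefit = demand − MEC = 144.7 - 4.2Q.
Set SMB = MC: 144.7 - 4.2Q = 56.9 + 0.6Q → Q* = 18.2917.
Gap = |22.1489 − 18.2917| = 3.8572.

3.9 units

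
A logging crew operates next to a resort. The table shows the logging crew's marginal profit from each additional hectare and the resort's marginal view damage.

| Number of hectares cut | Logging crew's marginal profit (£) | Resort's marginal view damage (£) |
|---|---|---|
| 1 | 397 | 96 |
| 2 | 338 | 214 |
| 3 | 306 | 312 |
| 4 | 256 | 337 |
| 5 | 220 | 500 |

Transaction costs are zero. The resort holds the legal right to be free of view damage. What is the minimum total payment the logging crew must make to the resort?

Efficient level: marginal profit ≥ marginal view damage through level 2, so k* = 2.
With the resort holding the right, the logging crew must at least compensate total damage at k*: 96 + 214 = 310.

£310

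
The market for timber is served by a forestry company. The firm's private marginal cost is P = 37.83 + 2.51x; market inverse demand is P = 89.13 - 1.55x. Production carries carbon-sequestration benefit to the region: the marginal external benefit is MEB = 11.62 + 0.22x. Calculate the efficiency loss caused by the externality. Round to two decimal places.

Market equilibrium (private): 37.83 + 2.51x = 89.13 - 1.55x → x_m = 12.6355.
Social marginal cost = private MC − MEB = 26.21 + 2.29x.
Set SMC = demand: 26.21 + 2.29x = 89.13 - 1.55x → x* = 16.3854.
The loss is the area between SMC and demand from x* to x_m; with linear curves that's a triangle of height MEB(x_m).
DWL = ½ × 3.7499 × 14.3998 = 26.9989.

DWL = 27.00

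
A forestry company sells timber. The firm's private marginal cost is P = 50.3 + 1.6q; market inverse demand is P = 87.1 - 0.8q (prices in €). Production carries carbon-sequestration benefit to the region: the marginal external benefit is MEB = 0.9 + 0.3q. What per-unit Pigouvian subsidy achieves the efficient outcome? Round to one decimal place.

subsidy = €6.3 per unit

Social marginal cost = private MC − MEB = 49.4 + 1.3q.
Set SMC = demand: 49.4 + 1.3q = 87.1 - 0.8q → q* = 17.9524.
The Pigouvian subsidy equals MEB at q*: 0.9 + 0.3×17.9524 = 6.2857.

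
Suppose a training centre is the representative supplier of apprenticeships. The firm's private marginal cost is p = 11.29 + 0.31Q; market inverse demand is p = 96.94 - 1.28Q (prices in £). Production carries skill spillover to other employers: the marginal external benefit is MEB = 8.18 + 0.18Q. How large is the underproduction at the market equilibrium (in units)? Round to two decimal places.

12.68 units

Market equilibrium (private): 11.29 + 0.31Q = 96.94 - 1.28Q → Q_m = 53.8679.
Social marginal cost = private MC − MEB = 3.11 + 0.13Q.
Set SMC = demand: 3.11 + 0.13Q = 96.94 - 1.28Q → Q* = 66.5461.
Gap = |53.8679 − 66.5461| = 12.6782.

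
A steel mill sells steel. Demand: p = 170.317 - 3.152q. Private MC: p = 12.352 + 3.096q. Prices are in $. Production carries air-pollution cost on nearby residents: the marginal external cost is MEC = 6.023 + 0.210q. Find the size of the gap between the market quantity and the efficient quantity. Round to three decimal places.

Market equilibrium (private): 12.352 + 3.096q = 170.317 - 3.152q → q_m = 25.2825.
Social marginal cost = private MC + MEC = 18.375 + 3.306q.
Set SMC = demand: 18.375 + 3.306q = 170.317 - 3.152q → q* = 23.5277.
Gap = |25.2825 − 23.5277| = 1.7548.

1.755 units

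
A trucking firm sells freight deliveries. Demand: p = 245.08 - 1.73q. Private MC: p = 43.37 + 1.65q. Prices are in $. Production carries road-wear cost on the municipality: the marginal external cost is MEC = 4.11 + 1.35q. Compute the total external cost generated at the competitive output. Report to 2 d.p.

Market equilibrium (private): 43.37 + 1.65q = 245.08 - 1.73q → q_m = 59.6775.
Total external cost = ∫₀^{q_m} (4.11 + 1.35q) dq = 4.11×59.6775 + ½×1.35×59.6775² = 2649.2222.

$2649.22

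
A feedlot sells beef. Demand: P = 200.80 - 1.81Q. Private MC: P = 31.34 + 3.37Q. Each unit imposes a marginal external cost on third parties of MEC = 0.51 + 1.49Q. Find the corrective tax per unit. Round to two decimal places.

Social marginal cost = private MC + MEC = 31.85 + 4.86Q.
Set SMC = demand: 31.85 + 4.86Q = 200.80 - 1.81Q → Q* = 25.3298.
The Pigouvian tax equals MEC at Q*: 0.51 + 1.49×25.3298 = 38.2514.

tax = 38.25 per unit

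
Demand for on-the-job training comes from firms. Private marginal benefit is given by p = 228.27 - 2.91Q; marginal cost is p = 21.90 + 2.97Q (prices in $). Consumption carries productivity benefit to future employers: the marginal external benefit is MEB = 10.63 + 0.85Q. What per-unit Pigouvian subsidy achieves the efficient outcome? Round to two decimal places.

subsidy = $47.30 per unit

Social marginal benefit = demand + MEB = 238.90 - 2.06Q.
Set SMB = MC: 238.90 - 2.06Q = 21.90 + 2.97Q → Q* = 43.1412.
The Pigouvian subsidy equals MEB at Q*: 10.63 + 0.85×43.1412 = 47.3000.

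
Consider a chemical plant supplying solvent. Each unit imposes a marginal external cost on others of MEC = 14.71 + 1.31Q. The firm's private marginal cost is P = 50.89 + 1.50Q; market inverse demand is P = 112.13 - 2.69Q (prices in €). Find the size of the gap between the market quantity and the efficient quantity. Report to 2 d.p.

Market equilibrium (private): 50.89 + 1.50Q = 112.13 - 2.69Q → Q_m = 14.6158.
Social marginal cost = private MC + MEC = 65.60 + 2.81Q.
Set SMC = demand: 65.60 + 2.81Q = 112.13 - 2.69Q → Q* = 8.4600.
Gap = |14.6158 − 8.4600| = 6.1558.

6.16 units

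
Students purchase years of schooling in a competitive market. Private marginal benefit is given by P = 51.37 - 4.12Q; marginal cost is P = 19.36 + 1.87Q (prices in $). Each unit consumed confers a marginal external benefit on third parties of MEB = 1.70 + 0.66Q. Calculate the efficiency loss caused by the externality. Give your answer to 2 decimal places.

Market equilibrium (private): 19.36 + 1.87Q = 51.37 - 4.12Q → Q_m = 5.3439.
Social marginal benefit = demand + MEB = 53.07 - 3.46Q.
Set SMB = MC: 53.07 - 3.46Q = 19.36 + 1.87Q → Q* = 6.3246.
Height of the DWL triangle at Q_m is SMB(Q_m) − MC(Q_m) = MEB(Q_m) = 5.2270.
DWL = ½ × 0.9807 × 5.2270 = 2.5631.

DWL = $2.56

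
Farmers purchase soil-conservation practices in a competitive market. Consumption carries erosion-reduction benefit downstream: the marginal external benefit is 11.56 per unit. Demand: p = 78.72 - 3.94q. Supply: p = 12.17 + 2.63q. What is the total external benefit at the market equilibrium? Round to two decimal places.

117.10

Market equilibrium (private): 12.17 + 2.63q = 78.72 - 3.94q → q_m = 10.1294.
Total external benefit = MEB × q_m = 11.56 × 10.1294 = 117.0959.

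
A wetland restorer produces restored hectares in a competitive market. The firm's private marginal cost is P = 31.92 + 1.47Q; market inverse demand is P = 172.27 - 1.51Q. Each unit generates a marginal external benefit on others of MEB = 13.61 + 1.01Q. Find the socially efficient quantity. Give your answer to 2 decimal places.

Q* = 78.15

Social marginal cost = private MC − MEB = 18.31 + 0.46Q.
Set SMC = demand: 18.31 + 0.46Q = 172.27 - 1.51Q → Q* = 78.1523.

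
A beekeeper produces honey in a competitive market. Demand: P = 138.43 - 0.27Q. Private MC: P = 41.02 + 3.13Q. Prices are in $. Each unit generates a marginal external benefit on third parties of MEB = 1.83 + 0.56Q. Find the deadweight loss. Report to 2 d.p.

Market equilibrium (private): 41.02 + 3.13Q = 138.43 - 0.27Q → Q_m = 28.6500.
Social marginal cost = private MC − MEB = 39.19 + 2.57Q.
Set SMC = demand: 39.19 + 2.57Q = 138.43 - 0.27Q → Q* = 34.9437.
Between Q* and Q_m the wedge demand − SMC runs linearly from 0 to MEB(Q_m), so the loss is a triangle.
DWL = ½ × 6.2937 × 17.8740 = 56.2468.

DWL = $56.25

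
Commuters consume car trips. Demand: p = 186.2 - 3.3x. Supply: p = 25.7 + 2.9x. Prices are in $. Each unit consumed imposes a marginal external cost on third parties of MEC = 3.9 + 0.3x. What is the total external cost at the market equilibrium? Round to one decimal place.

$201.5

Market equilibrium (private): 25.7 + 2.9x = 186.2 - 3.3x → x_m = 25.8871.
Total external cost = ∫₀^{x_m} (3.9 + 0.3x) dx = 3.9×25.8871 + ½×0.3×25.8871² = 201.4810.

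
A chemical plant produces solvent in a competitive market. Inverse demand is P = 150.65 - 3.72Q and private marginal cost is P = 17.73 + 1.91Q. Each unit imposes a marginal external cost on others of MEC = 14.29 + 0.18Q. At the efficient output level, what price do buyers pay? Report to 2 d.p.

Social marginal cost = private MC + MEC = 32.02 + 2.09Q.
Set SMC = demand: 32.02 + 2.09Q = 150.65 - 3.72Q → Q* = 20.4182.
Consumer price on the demand curve at Q*: 150.65 − 3.72×20.4182 = 74.6943.

P = 74.69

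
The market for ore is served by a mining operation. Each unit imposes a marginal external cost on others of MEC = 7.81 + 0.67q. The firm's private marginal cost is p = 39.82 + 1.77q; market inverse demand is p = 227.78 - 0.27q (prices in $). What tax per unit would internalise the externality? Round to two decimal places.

Social marginal cost = private MC + MEC = 47.63 + 2.44q.
Set SMC = demand: 47.63 + 2.44q = 227.78 - 0.27q → q* = 66.4760.
The Pigouvian tax equals MEC at q*: 7.81 + 0.67×66.4760 = 52.3489.

tax = $52.35 per unit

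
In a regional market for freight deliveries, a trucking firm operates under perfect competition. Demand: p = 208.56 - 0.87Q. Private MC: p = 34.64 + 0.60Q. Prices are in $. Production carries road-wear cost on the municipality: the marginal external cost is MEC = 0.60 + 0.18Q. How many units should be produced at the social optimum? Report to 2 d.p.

Social marginal cost = private MC + MEC = 35.24 + 0.78Q.
Set SMC = demand: 35.24 + 0.78Q = 208.56 - 0.87Q → Q* = 105.0424.

Q* = 105.04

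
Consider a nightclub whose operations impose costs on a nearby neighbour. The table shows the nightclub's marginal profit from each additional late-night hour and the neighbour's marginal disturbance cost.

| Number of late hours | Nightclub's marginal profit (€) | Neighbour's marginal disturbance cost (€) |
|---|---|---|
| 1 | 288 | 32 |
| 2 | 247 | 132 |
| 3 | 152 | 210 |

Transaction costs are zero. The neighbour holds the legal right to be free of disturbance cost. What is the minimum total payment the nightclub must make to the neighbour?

Efficient level: marginal profit ≥ marginal disturbance cost through level 2, so k* = 2.
With the neighbour holding the right, the nightclub must at least compensate total damage at k*: 32 + 132 = 164.

€164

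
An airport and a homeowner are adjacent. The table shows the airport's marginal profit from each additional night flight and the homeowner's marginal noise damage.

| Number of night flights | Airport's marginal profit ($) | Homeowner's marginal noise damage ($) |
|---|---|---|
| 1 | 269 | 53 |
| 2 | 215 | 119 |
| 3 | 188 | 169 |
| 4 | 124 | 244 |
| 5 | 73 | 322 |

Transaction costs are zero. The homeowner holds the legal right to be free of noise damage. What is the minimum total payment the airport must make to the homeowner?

Efficient level: marginal profit ≥ marginal noise damage through level 3, so k* = 3.
With the homeowner holding the right, the airport must at least compensate total damage at k*: 53 + 119 + 169 = 341.

$341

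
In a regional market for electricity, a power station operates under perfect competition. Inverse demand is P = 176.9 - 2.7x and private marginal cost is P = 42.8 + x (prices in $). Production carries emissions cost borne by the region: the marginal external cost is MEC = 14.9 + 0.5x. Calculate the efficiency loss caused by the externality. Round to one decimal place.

Market equilibrium (private): 42.8 + x = 176.9 - 2.7x → x_m = 36.2432.
Social marginal cost = private MC + MEC = 57.7 + 1.5x.
Set SMC = demand: 57.7 + 1.5x = 176.9 - 2.7x → x* = 28.3810.
Height of the DWL triangle at x_m is SMC(x_m) − demand(x_m) = MEC(x_m) = 33.0216.
DWL = ½ × 7.8622 × 33.0216 = 129.8112.

DWL = $129.8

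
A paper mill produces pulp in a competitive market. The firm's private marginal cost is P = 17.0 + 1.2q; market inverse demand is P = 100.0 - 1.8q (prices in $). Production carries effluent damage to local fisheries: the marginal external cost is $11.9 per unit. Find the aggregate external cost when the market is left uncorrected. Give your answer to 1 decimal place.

Market equilibrium (private): 17.0 + 1.2q = 100.0 - 1.8q → q_m = 27.6667.
Total external cost = MEC × q_m = 11.9 × 27.6667 = 329.2337.

$329.2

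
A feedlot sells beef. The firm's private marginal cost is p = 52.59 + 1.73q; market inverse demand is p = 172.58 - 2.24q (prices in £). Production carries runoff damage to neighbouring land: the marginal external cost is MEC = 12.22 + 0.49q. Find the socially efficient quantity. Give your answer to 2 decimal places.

q* = 24.16

Social marginal cost = private MC + MEC = 64.81 + 2.22q.
Set SMC = demand: 64.81 + 2.22q = 172.58 - 2.24q → q* = 24.1637.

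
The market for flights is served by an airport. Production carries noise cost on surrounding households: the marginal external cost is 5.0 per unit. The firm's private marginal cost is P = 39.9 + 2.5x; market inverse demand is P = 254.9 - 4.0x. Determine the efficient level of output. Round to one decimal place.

x* = 32.3

Social marginal cost = private MC + MEC = 44.9 + 2.5x.
Set SMC = demand: 44.9 + 2.5x = 254.9 - 4.0x → x* = 32.3077.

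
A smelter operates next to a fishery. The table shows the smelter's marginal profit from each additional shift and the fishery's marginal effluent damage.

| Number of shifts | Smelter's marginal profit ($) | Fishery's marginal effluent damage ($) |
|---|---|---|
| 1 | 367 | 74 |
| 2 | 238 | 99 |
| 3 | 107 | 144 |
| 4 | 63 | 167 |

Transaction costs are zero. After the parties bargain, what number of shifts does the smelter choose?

Bargaining reaches the level where marginal profit last exceeds marginal effluent damage.
That holds through level 2 (238 ≥ 99) but not at 3 (107 < 144).

2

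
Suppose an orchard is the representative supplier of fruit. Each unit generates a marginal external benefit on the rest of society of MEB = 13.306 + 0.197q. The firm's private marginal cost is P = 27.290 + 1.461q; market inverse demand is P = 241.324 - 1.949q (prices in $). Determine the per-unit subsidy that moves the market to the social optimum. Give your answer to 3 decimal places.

Social marginal cost = private MC − MEB = 13.984 + 1.264q.
Set SMC = demand: 13.984 + 1.264q = 241.324 - 1.949q → q* = 70.7563.
The Pigouvian subsidy equals MEB at q*: 13.306 + 0.197×70.7563 = 27.2450.

subsidy = $27.245 per unit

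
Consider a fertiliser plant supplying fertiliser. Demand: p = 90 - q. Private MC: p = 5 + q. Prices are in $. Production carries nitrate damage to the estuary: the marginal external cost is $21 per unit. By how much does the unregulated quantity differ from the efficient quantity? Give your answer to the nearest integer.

Market equilibrium (private): 5 + q = 90 - q → q_m = 42.5000.
Social marginal cost = private MC + MEC = 26 + q.
Set SMC = demand: 26 + q = 90 - q → q* = 32.0000.
Gap = |42.5000 − 32.0000| = 10.5000.

11 units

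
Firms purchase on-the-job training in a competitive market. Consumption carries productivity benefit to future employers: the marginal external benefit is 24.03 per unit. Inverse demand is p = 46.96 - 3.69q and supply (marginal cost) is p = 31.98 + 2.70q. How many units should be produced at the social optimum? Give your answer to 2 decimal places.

Social marginal benefit = demand + MEB = 70.99 - 3.69q.
Set SMB = MC: 70.99 - 3.69q = 31.98 + 2.70q → q* = 6.1049.

q* = 6.10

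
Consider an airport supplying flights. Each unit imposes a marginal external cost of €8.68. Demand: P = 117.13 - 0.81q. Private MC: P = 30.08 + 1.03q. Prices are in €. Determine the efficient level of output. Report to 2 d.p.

Social marginal cost = private MC + MEC = 38.76 + 1.03q.
Set SMC = demand: 38.76 + 1.03q = 117.13 - 0.81q → q* = 42.5924.

q* = 42.59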